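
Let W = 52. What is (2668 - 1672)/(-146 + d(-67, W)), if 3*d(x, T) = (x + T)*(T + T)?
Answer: -166/111 ≈ -1.4955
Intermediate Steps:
d(x, T) = 2*T*(T + x)/3 (d(x, T) = ((x + T)*(T + T))/3 = ((T + x)*(2*T))/3 = (2*T*(T + x))/3 = 2*T*(T + x)/3)
(2668 - 1672)/(-146 + d(-67, W)) = (2668 - 1672)/(-146 + (⅔)*52*(52 - 67)) = 996/(-146 + (⅔)*52*(-15)) = 996/(-146 - 520) = 996/(-666) = 996*(-1/666) = -166/111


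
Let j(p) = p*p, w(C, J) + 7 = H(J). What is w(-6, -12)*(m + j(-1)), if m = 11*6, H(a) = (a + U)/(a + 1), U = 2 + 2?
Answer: -4623/11 ≈ -420.27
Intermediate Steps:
U = 4
H(a) = (4 + a)/(1 + a) (H(a) = (a + 4)/(a + 1) = (4 + a)/(1 + a))
w(C, J) = -7 + (4 + J)/(1 + J)
j(p) = p²
m = 66
w(-6, -12)*(m + j(-1)) = (3*(-1 - 2*(-12))/(1 - 12))*(66 + (-1)²) = (3*(-1 + 24)/(-11))*(66 + 1) = (3*(-1/11)*23)*67 = -69/11*67 = -4623/11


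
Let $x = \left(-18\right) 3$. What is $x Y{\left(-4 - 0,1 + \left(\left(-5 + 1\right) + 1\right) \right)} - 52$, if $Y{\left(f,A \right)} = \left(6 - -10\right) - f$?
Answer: $-1132$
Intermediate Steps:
$x = -54$
$Y{\left(f,A \right)} = 16 - f$ ($Y{\left(f,A \right)} = \left(6 + 10\right) - f = 16 - f$)
$x Y{\left(-4 - 0,1 + \left(\left(-5 + 1\right) + 1\right) \right)} - 52 = - 54 \left(16 - \left(-4 - 0\right)\right) - 52 = - 54 \left(16 - \left(-4 + 0\right)\right) - 52 = - 54 \left(16 - -4\right) - 52 = - 54 \left(16 + 4\right) - 52 = \left(-54\right) 20 - 52 = -1080 - 52 = -1132$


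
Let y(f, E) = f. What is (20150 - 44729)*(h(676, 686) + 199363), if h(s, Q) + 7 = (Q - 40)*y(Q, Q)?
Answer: -15792302448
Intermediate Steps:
h(s, Q) = -7 + Q*(-40 + Q) (h(s, Q) = -7 + (Q - 40)*Q = -7 + (-40 + Q)*Q = -7 + Q*(-40 + Q))
(20150 - 44729)*(h(676, 686) + 199363) = (20150 - 44729)*((-7 + 686² - 40*686) + 199363) = -24579*((-7 + 470596 - 27440) + 199363) = -24579*(443149 + 199363) = -24579*642512 = -15792302448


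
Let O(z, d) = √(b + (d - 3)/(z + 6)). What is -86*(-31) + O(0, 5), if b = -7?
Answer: 2666 + 2*I*√15/3 ≈ 2666.0 + 2.582*I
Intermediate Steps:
O(z, d) = √(-7 + (-3 + d)/(6 + z)) (O(z, d) = √(-7 + (d - 3)/(z + 6)) = √(-7 + (-3 + d)/(6 + z)))
-86*(-31) + O(0, 5) = -86*(-31) + √((-45 + 5 - 7*0)/(6 + 0)) = 2666 + √((-45 + 5 + 0)/6) = 2666 + √((⅙)*(-40)) = 2666 + √(-20/3) = 2666 + 2*I*√15/3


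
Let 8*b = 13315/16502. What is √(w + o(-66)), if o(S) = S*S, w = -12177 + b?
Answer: I*√8519024007071/33004 ≈ 88.436*I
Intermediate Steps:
b = 13315/132016 (b = (13315/16502)/8 = (13315*(1/16502))/8 = (⅛)*(13315/16502) = 13315/132016 ≈ 0.10086)
w = -1607545517/132016 (w = -12177 + 13315/132016 = -1607545517/132016 ≈ -12177.)
o(S) = S²
√(w + o(-66)) = √(-1607545517/132016 + (-66)²) = √(-1607545517/132016 + 4356) = √(-1032483821/132016) = I*√8519024007071/33004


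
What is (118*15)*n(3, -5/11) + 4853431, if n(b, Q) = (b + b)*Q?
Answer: 53334641/11 ≈ 4.8486e+6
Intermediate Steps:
n(b, Q) = 2*Q*b (n(b, Q) = (2*b)*Q = 2*Q*b)
(118*15)*n(3, -5/11) + 4853431 = (118*15)*(2*(-5/11)*3) + 4853431 = 1770*(2*(-5*1/11)*3) + 4853431 = 1770*(2*(-5/11)*3) + 4853431 = 1770*(-30/11) + 4853431 = -53100/11 + 4853431 = 53334641/11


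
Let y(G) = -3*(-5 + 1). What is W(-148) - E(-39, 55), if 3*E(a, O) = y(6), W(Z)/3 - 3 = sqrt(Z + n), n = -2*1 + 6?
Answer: 5 + 36*I ≈ 5.0 + 36.0*I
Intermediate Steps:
n = 4 (n = -2 + 6 = 4)
y(G) = 12 (y(G) = -3*(-4) = 12)
W(Z) = 9 + 3*sqrt(4 + Z) (W(Z) = 9 + 3*sqrt(Z + 4) = 9 + 3*sqrt(4 + Z))
E(a, O) = 4 (E(a, O) = (1/3)*12 = 4)
W(-148) - E(-39, 55) = (9 + 3*sqrt(4 - 148)) - 1*4 = (9 + 3*sqrt(-144)) - 4 = (9 + 3*(12*I)) - 4 = (9 + 36*I) - 4 = 5 + 36*I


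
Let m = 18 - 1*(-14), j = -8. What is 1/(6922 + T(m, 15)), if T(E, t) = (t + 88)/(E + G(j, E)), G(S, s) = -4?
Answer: 28/193919 ≈ 0.00014439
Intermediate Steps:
m = 32 (m = 18 + 14 = 32)
T(E, t) = (88 + t)/(-4 + E) (T(E, t) = (t + 88)/(E - 4) = (88 + t)/(-4 + E))
1/(6922 + T(m, 15)) = 1/(6922 + (88 + 15)/(-4 + 32)) = 1/(6922 + 103/28) = 1/(193919/28) = 28/193919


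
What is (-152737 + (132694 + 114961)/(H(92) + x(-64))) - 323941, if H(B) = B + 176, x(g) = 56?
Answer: -154196017/324 ≈ -4.7591e+5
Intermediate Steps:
H(B) = 176 + B
(-152737 + (132694 + 114961)/(H(92) + x(-64))) - 323941 = (-152737 + (132694 + 114961)/((176 + 92) + 56)) - 323941 = (-152737 + 247655/(268 + 56)) - 323941 = (-152737 + 247655/324) - 323941 = -49239133/324 - 323941 = -154196017/324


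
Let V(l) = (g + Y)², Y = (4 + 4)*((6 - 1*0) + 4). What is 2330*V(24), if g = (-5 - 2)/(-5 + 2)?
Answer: 142150970/9 ≈ 1.5795e+7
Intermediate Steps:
g = 7/3 (g = -7/(-3) = -7*(-⅓) = 7/3 ≈ 2.3333)
Y = 80 (Y = 8*((6 + 0) + 4) = 8*(6 + 4) = 8*10 = 80)
V(l) = 61009/9 (V(l) = (7/3 + 80)² = (247/3)² = 61009/9)
2330*V(24) = 2330*(61009/9) = 142150970/9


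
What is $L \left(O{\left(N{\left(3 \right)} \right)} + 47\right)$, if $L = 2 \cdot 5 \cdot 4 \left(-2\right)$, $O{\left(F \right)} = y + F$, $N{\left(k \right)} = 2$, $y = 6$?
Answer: $-4400$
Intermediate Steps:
$O{\left(F \right)} = 6 + F$
$L = -80$ ($L = 10 \left(-8\right) = -80$)
$L \left(O{\left(N{\left(3 \right)} \right)} + 47\right) = - 80 \left(\left(6 + 2\right) + 47\right) = - 80 \left(8 + 47\right) = \left(-80\right) 55 = -4400$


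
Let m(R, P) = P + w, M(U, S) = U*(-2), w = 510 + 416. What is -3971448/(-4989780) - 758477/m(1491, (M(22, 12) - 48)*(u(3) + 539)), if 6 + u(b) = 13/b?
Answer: 331440251023/20170631230 ≈ 16.432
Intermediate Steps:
w = 926
M(U, S) = -2*U
u(b) = -6 + 13/b
m(R, P) = 926 + P (m(R, P) = P + 926 = 926 + P)
-3971448/(-4989780) - 758477/m(1491, (M(22, 12) - 48)*(u(3) + 539)) = -3971448/(-4989780) - 758477/(926 + (-2*22 - 48)*((-6 + 13/3) + 539)) = -3971448*(-1/4989780) - 758477/(926 + (-44 - 48)*((-6 + 13*(⅓)) + 539)) = 110318/138605 - 758477/(926 - 92*((-6 + 13/3) + 539)) = 110318/138605 - 758477/(926 - 92*(-5/3 + 539)) = 110318/138605 - 758477/(926 - 92*1612/3) = 110318/138605 - 758477/(926 - 148304/3) = 110318/138605 - 758477/(-145526/3) = 110318/138605 - 758477*(-3/145526) = 110318/138605 + 2275431/145526 = 331440251023/20170631230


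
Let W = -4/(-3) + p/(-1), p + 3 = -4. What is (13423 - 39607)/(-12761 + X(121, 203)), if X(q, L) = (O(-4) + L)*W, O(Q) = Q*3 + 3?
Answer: 78552/33433 ≈ 2.3495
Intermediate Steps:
p = -7 (p = -3 - 4 = -7)
O(Q) = 3 + 3*Q (O(Q) = 3*Q + 3 = 3 + 3*Q)
W = 25/3 (W = -4/(-3) - 7/(-1) = -4*(-⅓) - 7*(-1) = 4/3 + 7 = 25/3 ≈ 8.3333)
X(q, L) = -75 + 25*L/3 (X(q, L) = ((3 + 3*(-4)) + L)*(25/3) = ((3 - 12) + L)*(25/3) = (-9 + L)*(25/3) = -75 + 25*L/3)
(13423 - 39607)/(-12761 + X(121, 203)) = (13423 - 39607)/(-12761 + (-75 + (25/3)*203)) = -26184/(-12761 + (-75 + 5075/3)) = -26184/(-12761 + 4850/3) = -26184/(-33433/3) = -26184*(-3/33433) = 78552/33433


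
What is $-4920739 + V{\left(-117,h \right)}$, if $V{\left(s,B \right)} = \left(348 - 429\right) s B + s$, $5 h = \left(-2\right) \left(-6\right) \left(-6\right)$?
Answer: $- \frac{25286624}{5} \approx -5.0573 \cdot 10^{6}$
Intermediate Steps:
$h = - \frac{72}{5}$ ($h = \frac{\left(-2\right) \left(-6\right) \left(-6\right)}{5} = \frac{12 \left(-6\right)}{5} = \frac{1}{5} \left(-72\right) = - \frac{72}{5} \approx -14.4$)
$V{\left(s,B \right)} = s - 81 B s$ ($V{\left(s,B \right)} = \left(348 - 429\right) s B + s = - 81 s B + s = - 81 B s + s = s - 81 B s$)
$-4920739 + V{\left(-117,h \right)} = -4920739 - 117 \left(1 - - \frac{5832}{5}\right) = -4920739 - 117 \left(1 + \frac{5832}{5}\right) = -4920739 - \frac{682929}{5} = - \frac{25286624}{5}$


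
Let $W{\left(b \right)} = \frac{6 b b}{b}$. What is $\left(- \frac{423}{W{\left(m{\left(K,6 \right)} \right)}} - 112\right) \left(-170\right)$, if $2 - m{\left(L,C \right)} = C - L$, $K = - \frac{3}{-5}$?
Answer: $15515$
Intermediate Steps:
$K = \frac{3}{5}$ ($K = \left(-3\right) \left(- \frac{1}{5}\right) = \frac{3}{5} \approx 0.6$)
$m{\left(L,C \right)} = 2 + L - C$ ($m{\left(L,C \right)} = 2 - \left(C - L\right) = 2 + L - C$)
$W{\left(b \right)} = 6 b$ ($W{\left(b \right)} = \frac{6 b^{2}}{b} = 6 b$)
$\left(- \frac{423}{W{\left(m{\left(K,6 \right)} \right)}} - 112\right) \left(-170\right) = \left(- \frac{423}{6 \left(2 + \frac{3}{5} - 6\right)} - 112\right) \left(-170\right) = \left(- \frac{423}{6 \left(- \frac{17}{5}\right)} - 112\right) \left(-170\right) = \left(- \frac{423}{- \frac{102}{5}} - 112\right) \left(-170\right) = \left(\left(-423\right) \left(- \frac{5}{102}\right) - 112\right) \left(-170\right) = \left(\frac{705}{34} - 112\right) \left(-170\right) = \left(- \frac{3103}{34}\right) \left(-170\right) = 15515$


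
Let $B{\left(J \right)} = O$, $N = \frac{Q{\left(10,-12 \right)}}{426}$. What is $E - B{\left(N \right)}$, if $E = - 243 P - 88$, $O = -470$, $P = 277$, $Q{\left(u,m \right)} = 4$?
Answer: $-66929$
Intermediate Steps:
$N = \frac{2}{213}$ ($N = \frac{4}{426} = 4 \cdot \frac{1}{426} = \frac{2}{213} \approx 0.0093897$)
$B{\left(J \right)} = -470$
$E = -67399$ ($E = \left(-243\right) 277 - 88 = -67311 - 88 = -67399$)
$E - B{\left(N \right)} = -67399 - -470 = -67399 + 470 = -66929$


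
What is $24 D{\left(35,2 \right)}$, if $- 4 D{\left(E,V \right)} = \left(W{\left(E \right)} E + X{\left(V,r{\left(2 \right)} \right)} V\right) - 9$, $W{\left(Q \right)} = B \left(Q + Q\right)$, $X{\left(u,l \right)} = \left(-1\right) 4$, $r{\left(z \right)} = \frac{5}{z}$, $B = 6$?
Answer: $-88098$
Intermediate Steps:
$X{\left(u,l \right)} = -4$
$W{\left(Q \right)} = 12 Q$ ($W{\left(Q \right)} = 6 \left(Q + Q\right) = 6 \cdot 2 Q = 12 Q$)
$D{\left(E,V \right)} = \frac{9}{4} + V - 3 E^{2}$ ($D{\left(E,V \right)} = - \frac{\left(12 E E - 4 V\right) - 9}{4} = - \frac{\left(12 E^{2} - 4 V\right) - 9}{4} = - \frac{\left(- 4 V + 12 E^{2}\right) - 9}{4} = - \frac{-9 - 4 V + 12 E^{2}}{4} = \frac{9}{4} + V - 3 E^{2}$)
$24 D{\left(35,2 \right)} = 24 \left(\frac{9}{4} + 2 - 3 \cdot 35^{2}\right) = 24 \left(\frac{9}{4} + 2 - 3675\right) = 24 \left(- \frac{14683}{4}\right) = -88098$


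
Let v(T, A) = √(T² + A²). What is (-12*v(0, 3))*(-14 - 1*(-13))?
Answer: 36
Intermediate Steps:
v(T, A) = √(A² + T²)
(-12*v(0, 3))*(-14 - 1*(-13)) = (-12*√(3² + 0²))*(-14 - 1*(-13)) = (-12*√(9 + 0))*(-14 + 13) = -12*√9*(-1) = -12*3*(-1) = -36*(-1) = 36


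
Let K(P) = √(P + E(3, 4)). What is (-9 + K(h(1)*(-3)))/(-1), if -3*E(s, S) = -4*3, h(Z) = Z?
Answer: 8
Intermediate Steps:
E(s, S) = 4 (E(s, S) = -(-4)*3/3 = -⅓*(-12) = 4)
K(P) = √(4 + P) (K(P) = √(P + 4) = √(4 + P))
(-9 + K(h(1)*(-3)))/(-1) = (-9 + √(4 + 1*(-3)))/(-1) = -(-9 + √(4 - 3)) = -(-9 + √1) = -(-9 + 1) = -1*(-8) = 8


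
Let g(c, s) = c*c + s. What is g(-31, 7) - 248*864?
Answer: -213304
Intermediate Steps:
g(c, s) = s + c**2 (g(c, s) = c**2 + s = s + c**2)
g(-31, 7) - 248*864 = (7 + (-31)**2) - 248*864 = (7 + 961) - 214272 = 968 - 214272 = -213304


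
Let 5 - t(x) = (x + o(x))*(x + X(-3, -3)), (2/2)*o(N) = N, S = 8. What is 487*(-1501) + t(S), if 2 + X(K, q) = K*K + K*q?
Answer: -731366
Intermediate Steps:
o(N) = N
X(K, q) = -2 + K**2 + K*q (X(K, q) = -2 + (K*K + K*q) = -2 + (K**2 + K*q) = -2 + K**2 + K*q)
t(x) = 5 - 2*x*(16 + x) (t(x) = 5 - (x + x)*(x + (-2 + (-3)**2 - 3*(-3))) = 5 - 2*x*(x + (-2 + 9 + 9)) = 5 - 2*x*(x + 16) = 5 - 2*x*(16 + x))
487*(-1501) + t(S) = 487*(-1501) + (5 - 32*8 - 2*8**2) = -730987 + (5 - 256 - 2*64) = -730987 + (5 - 256 - 128) = -730987 - 379 = -731366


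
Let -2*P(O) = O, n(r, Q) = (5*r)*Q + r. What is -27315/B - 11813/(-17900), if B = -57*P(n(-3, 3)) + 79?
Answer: 504165457/23073100 ≈ 21.851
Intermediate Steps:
n(r, Q) = r + 5*Q*r (n(r, Q) = 5*Q*r + r = r + 5*Q*r)
P(O) = -O/2
B = -1289 (B = -(-57)*(-3*(1 + 5*3))/2 + 79 = -(-57)*(-3*(1 + 15))/2 + 79 = -(-57)*(-3*16)/2 + 79 = -(-57)*(-48)/2 + 79 = -57*24 + 79 = -1368 + 79 = -1289)
-27315/B - 11813/(-17900) = -27315/(-1289) - 11813/(-17900) = -27315*(-1/1289) - 11813*(-1/17900) = 27315/1289 + 11813/17900 = 504165457/23073100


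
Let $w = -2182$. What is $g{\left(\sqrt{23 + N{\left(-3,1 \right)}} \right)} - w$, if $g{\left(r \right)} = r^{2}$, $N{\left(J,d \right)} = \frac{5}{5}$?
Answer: $2206$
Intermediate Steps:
$N{\left(J,d \right)} = 1$ ($N{\left(J,d \right)} = 5 \cdot \frac{1}{5} = 1$)
$g{\left(\sqrt{23 + N{\left(-3,1 \right)}} \right)} - w = \left(\sqrt{23 + 1}\right)^{2} - -2182 = \left(\sqrt{24}\right)^{2} + 2182 = \left(2 \sqrt{6}\right)^{2} + 2182 = 24 + 2182 = 2206$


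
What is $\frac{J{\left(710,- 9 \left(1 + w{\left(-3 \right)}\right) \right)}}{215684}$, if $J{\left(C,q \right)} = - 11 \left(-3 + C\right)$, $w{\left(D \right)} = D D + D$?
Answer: $- \frac{1111}{30812} \approx -0.036057$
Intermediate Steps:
$w{\left(D \right)} = D + D^{2}$ ($w{\left(D \right)} = D^{2} + D = D + D^{2}$)
$J{\left(C,q \right)} = 33 - 11 C$
$\frac{J{\left(710,- 9 \left(1 + w{\left(-3 \right)}\right) \right)}}{215684} = \frac{33 - 7810}{215684} = \left(33 - 7810\right) \frac{1}{215684} = \left(-7777\right) \frac{1}{215684} = - \frac{1111}{30812}$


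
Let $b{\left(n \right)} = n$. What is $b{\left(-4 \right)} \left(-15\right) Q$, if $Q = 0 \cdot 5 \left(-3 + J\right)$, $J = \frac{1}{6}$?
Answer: $0$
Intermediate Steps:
$J = \frac{1}{6} \approx 0.16667$
$Q = 0$ ($Q = 0 \cdot 5 \left(-3 + \frac{1}{6}\right) = 0 \left(- \frac{17}{6}\right) = 0$)
$b{\left(-4 \right)} \left(-15\right) Q = \left(-4\right) \left(-15\right) 0 = 60 \cdot 0 = 0$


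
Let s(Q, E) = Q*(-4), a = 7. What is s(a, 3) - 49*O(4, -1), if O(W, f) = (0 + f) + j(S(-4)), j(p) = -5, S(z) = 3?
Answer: 266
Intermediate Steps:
s(Q, E) = -4*Q
O(W, f) = -5 + f (O(W, f) = (0 + f) - 5 = f - 5 = -5 + f)
s(a, 3) - 49*O(4, -1) = -4*7 - 49*(-5 - 1) = -28 - 49*(-6) = -28 + 294 = 266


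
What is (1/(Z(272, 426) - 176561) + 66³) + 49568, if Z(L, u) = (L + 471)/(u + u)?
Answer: 50704277642804/150429229 ≈ 3.3706e+5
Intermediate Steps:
Z(L, u) = (471 + L)/(2*u) (Z(L, u) = (471 + L)/((2*u)) = (471 + L)*(1/(2*u)) = (471 + L)/(2*u))
(1/(Z(272, 426) - 176561) + 66³) + 49568 = (1/((½)*(471 + 272)/426 - 176561) + 66³) + 49568 = (1/((½)*(1/426)*743 - 176561) + 287496) + 49568 = (1/(743/852 - 176561) + 287496) + 49568 = (1/(-150429229/852) + 287496) + 49568 = (-852/150429229 + 287496) + 49568 = 43247801619732/150429229 + 49568 = 50704277642804/150429229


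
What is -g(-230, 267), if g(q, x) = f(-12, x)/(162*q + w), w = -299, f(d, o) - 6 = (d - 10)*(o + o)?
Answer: -11742/37559 ≈ -0.31263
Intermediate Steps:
f(d, o) = 6 + 2*o*(-10 + d) (f(d, o) = 6 + (d - 10)*(o + o) = 6 + (-10 + d)*(2*o) = 6 + 2*o*(-10 + d))
g(q, x) = (6 - 44*x)/(-299 + 162*q) (g(q, x) = (6 - 20*x + 2*(-12)*x)/(162*q - 299) = (6 - 20*x - 24*x)/(-299 + 162*q) = (6 - 44*x)/(-299 + 162*q))
-g(-230, 267) = -2*(3 - 22*267)/(-299 + 162*(-230)) = -2*(3 - 5874)/(-299 - 37260) = -2*(-5871)/(-37559) = -2*(-1)*(-5871)/37559 = -1*11742/37559 = -11742/37559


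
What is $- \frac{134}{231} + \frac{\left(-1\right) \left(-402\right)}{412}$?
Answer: $\frac{18827}{47586} \approx 0.39564$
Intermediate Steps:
$- \frac{134}{231} + \frac{\left(-1\right) \left(-402\right)}{412} = \left(-134\right) \frac{1}{231} + 402 \cdot \frac{1}{412} = - \frac{134}{231} + \frac{201}{206} = \frac{18827}{47586}$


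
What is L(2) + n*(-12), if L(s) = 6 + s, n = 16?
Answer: -184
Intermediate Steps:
L(2) + n*(-12) = (6 + 2) + 16*(-12) = 8 - 192 = -184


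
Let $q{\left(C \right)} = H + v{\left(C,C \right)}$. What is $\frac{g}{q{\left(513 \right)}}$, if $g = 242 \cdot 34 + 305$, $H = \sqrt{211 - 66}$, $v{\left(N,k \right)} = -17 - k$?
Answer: $- \frac{904498}{56151} - \frac{8533 \sqrt{145}}{280755} \approx -16.474$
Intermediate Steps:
$H = \sqrt{145} \approx 12.042$
$q{\left(C \right)} = -17 + \sqrt{145} - C$ ($q{\left(C \right)} = \sqrt{145} - \left(17 + C\right) = -17 + \sqrt{145} - C$)
$g = 8533$ ($g = 8228 + 305 = 8533$)
$\frac{g}{q{\left(513 \right)}} = \frac{8533}{-17 + \sqrt{145} - 513} = \frac{8533}{-530 + \sqrt{145}}$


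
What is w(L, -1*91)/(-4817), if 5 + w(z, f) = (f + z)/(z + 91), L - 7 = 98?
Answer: 69/67438 ≈ 0.0010232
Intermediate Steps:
L = 105 (L = 7 + 98 = 105)
w(z, f) = -5 + (f + z)/(91 + z) (w(z, f) = -5 + (f + z)/(z + 91) = -5 + (f + z)/(91 + z))
w(L, -1*91)/(-4817) = ((-455 - 1*91 - 4*105)/(91 + 105))/(-4817) = ((-455 - 91 - 420)/196)*(-1/4817) = ((1/196)*(-966))*(-1/4817) = -69/14*(-1/4817) = 69/67438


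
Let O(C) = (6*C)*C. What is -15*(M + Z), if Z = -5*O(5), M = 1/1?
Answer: 11235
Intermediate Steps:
M = 1
O(C) = 6*C**2
Z = -750 (Z = -30*5**2 = -30*25 = -5*150 = -750)
-15*(M + Z) = -15*(1 - 750) = -15*(-749) = 11235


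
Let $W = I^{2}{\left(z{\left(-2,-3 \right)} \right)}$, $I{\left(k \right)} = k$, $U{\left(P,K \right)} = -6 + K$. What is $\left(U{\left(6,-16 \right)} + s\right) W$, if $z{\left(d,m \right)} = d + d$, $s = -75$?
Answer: $-1552$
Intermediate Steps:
$z{\left(d,m \right)} = 2 d$
$W = 16$ ($W = \left(2 \left(-2\right)\right)^{2} = \left(-4\right)^{2} = 16$)
$\left(U{\left(6,-16 \right)} + s\right) W = \left(\left(-6 - 16\right) - 75\right) 16 = \left(-22 - 75\right) 16 = \left(-97\right) 16 = -1552$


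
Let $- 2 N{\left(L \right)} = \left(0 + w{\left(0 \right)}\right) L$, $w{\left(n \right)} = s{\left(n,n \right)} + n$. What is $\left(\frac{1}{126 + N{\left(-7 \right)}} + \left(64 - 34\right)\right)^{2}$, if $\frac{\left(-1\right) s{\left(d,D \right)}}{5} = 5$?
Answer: $\frac{5345344}{5929} \approx 901.56$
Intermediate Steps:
$s{\left(d,D \right)} = -25$ ($s{\left(d,D \right)} = \left(-5\right) 5 = -25$)
$w{\left(n \right)} = -25 + n$
$N{\left(L \right)} = \frac{25 L}{2}$ ($N{\left(L \right)} = - \frac{\left(0 + \left(-25 + 0\right)\right) L}{2} = - \frac{\left(0 - 25\right) L}{2} = - \frac{\left(-25\right) L}{2} = \frac{25 L}{2}$)
$\left(\frac{1}{126 + N{\left(-7 \right)}} + \left(64 - 34\right)\right)^{2} = \left(\frac{1}{126 + \frac{25}{2} \left(-7\right)} + \left(64 - 34\right)\right)^{2} = \left(\frac{1}{126 - \frac{175}{2}} + \left(64 - 34\right)\right)^{2} = \left(\frac{1}{\frac{77}{2}} + 30\right)^{2} = \left(\frac{2}{77} + 30\right)^{2} = \left(\frac{2312}{77}\right)^{2} = \frac{5345344}{5929}$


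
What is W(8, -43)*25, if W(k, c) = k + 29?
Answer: 925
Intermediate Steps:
W(k, c) = 29 + k
W(8, -43)*25 = (29 + 8)*25 = 37*25 = 925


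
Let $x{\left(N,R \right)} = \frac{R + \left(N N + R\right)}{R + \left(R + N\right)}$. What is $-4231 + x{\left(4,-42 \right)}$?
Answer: $- \frac{84603}{20} \approx -4230.1$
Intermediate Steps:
$x{\left(N,R \right)} = \frac{N^{2} + 2 R}{N + 2 R}$ ($x{\left(N,R \right)} = \frac{R + \left(N^{2} + R\right)}{R + \left(N + R\right)} = \frac{R + \left(R + N^{2}\right)}{N + 2 R} = \frac{N^{2} + 2 R}{N + 2 R}$)
$-4231 + x{\left(4,-42 \right)} = -4231 + \frac{4^{2} + 2 \left(-42\right)}{4 + 2 \left(-42\right)} = -4231 + \frac{16 - 84}{4 - 84} = -4231 + \frac{1}{-80} \left(-68\right) = -4231 - - \frac{17}{20} = -4231 + \frac{17}{20} = - \frac{84603}{20}$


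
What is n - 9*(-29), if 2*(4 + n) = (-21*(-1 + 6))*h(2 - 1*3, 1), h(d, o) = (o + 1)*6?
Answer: -373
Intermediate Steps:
h(d, o) = 6 + 6*o (h(d, o) = (1 + o)*6 = 6 + 6*o)
n = -634 (n = -4 + ((-21*(-1 + 6))*(6 + 6*1))/2 = -4 + ((-21*5)*(6 + 6))/2 = -4 + (-7*15*12)/2 = -4 + (-105*12)/2 = -4 + (1/2)*(-1260) = -4 - 630 = -634)
n - 9*(-29) = -634 - 9*(-29) = -634 + 261 = -373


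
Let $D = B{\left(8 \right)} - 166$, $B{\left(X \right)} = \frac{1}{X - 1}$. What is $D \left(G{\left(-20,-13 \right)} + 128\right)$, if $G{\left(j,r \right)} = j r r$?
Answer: $\frac{3775572}{7} \approx 5.3937 \cdot 10^{5}$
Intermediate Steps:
$B{\left(X \right)} = \frac{1}{-1 + X}$
$G{\left(j,r \right)} = j r^{2}$
$D = - \frac{1161}{7}$ ($D = \frac{1}{-1 + 8} - 166 = \frac{1}{7} - 166 = - \frac{1161}{7} \approx -165.86$)
$D \left(G{\left(-20,-13 \right)} + 128\right) = - \frac{1161 \left(- 20 \left(-13\right)^{2} + 128\right)}{7} = - \frac{1161 \left(\left(-20\right) 169 + 128\right)}{7} = - \frac{1161 \left(-3380 + 128\right)}{7} = \left(- \frac{1161}{7}\right) \left(-3252\right) = \frac{3775572}{7}$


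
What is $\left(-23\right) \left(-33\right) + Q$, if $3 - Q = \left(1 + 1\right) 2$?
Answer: $758$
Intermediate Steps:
$Q = -1$ ($Q = 3 - \left(1 + 1\right) 2 = 3 - 2 \cdot 2 = 3 - 4 = -1$)
$\left(-23\right) \left(-33\right) + Q = \left(-23\right) \left(-33\right) - 1 = 759 - 1 = 758$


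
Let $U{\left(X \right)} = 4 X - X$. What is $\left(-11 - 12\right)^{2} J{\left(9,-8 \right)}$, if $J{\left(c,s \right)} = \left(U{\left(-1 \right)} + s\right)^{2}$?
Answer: $64009$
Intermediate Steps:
$U{\left(X \right)} = 3 X$
$J{\left(c,s \right)} = \left(-3 + s\right)^{2}$ ($J{\left(c,s \right)} = \left(3 \left(-1\right) + s\right)^{2} = \left(-3 + s\right)^{2}$)
$\left(-11 - 12\right)^{2} J{\left(9,-8 \right)} = \left(-11 - 12\right)^{2} \left(-3 - 8\right)^{2} = \left(-23\right)^{2} \left(-11\right)^{2} = 529 \cdot 121 = 64009$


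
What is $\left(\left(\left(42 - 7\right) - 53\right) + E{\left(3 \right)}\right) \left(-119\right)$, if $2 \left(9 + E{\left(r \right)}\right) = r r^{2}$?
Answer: $\frac{3213}{2} \approx 1606.5$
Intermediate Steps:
$E{\left(r \right)} = -9 + \frac{r^{3}}{2}$ ($E{\left(r \right)} = -9 + \frac{r r^{2}}{2} = -9 + \frac{r^{3}}{2}$)
$\left(\left(\left(42 - 7\right) - 53\right) + E{\left(3 \right)}\right) \left(-119\right) = \left(\left(\left(42 - 7\right) - 53\right) - \left(9 - \frac{3^{3}}{2}\right)\right) \left(-119\right) = \left(\left(35 - 53\right) + \left(-9 + \frac{1}{2} \cdot 27\right)\right) \left(-119\right) = \left(-18 + \left(-9 + \frac{27}{2}\right)\right) \left(-119\right) = \left(-18 + \frac{9}{2}\right) \left(-119\right) = \left(- \frac{27}{2}\right) \left(-119\right) = \frac{3213}{2}$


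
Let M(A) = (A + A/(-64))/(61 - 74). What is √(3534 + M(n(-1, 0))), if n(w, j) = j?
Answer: √3534 ≈ 59.447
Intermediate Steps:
M(A) = -63*A/832 (M(A) = (A + A*(-1/64))/(-13) = (A - A/64)*(-1/13) = (63*A/64)*(-1/13) = -63*A/832)
√(3534 + M(n(-1, 0))) = √(3534 - 63/832*0) = √(3534 + 0) = √3534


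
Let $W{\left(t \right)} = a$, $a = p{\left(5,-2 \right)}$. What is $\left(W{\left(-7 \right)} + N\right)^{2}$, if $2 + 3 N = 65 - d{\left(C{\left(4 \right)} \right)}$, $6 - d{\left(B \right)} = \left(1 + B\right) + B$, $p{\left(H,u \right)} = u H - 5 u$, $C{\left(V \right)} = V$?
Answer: $484$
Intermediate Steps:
$p{\left(H,u \right)} = - 5 u + H u$ ($p{\left(H,u \right)} = H u - 5 u = - 5 u + H u$)
$a = 0$ ($a = - 2 \left(-5 + 5\right) = \left(-2\right) 0 = 0$)
$W{\left(t \right)} = 0$
$d{\left(B \right)} = 5 - 2 B$ ($d{\left(B \right)} = 6 - \left(\left(1 + B\right) + B\right) = 6 - \left(1 + 2 B\right) = 5 - 2 B$)
$N = 22$ ($N = - \frac{2}{3} + \frac{65 - \left(5 - 8\right)}{3} = - \frac{2}{3} + \frac{65 - -3}{3} = - \frac{2}{3} + \frac{65 + 3}{3} = - \frac{2}{3} + \frac{1}{3} \cdot 68 = - \frac{2}{3} + \frac{68}{3} = 22$)
$\left(W{\left(-7 \right)} + N\right)^{2} = \left(0 + 22\right)^{2} = 22^{2} = 484$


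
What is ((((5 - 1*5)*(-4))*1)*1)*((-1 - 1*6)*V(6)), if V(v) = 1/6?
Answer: 0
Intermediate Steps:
V(v) = ⅙
((((5 - 1*5)*(-4))*1)*1)*((-1 - 1*6)*V(6)) = ((((5 - 1*5)*(-4))*1)*1)*((-1 - 1*6)*(⅙)) = ((((5 - 5)*(-4))*1)*1)*((-1 - 6)*(⅙)) = (((0*(-4))*1)*1)*(-7*⅙) = ((0*1)*1)*(-7/6) = (0*1)*(-7/6) = 0*(-7/6) = 0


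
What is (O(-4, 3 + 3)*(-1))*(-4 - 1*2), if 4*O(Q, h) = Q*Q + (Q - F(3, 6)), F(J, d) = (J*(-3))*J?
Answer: 117/2 ≈ 58.500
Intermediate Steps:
F(J, d) = -3*J² (F(J, d) = (-3*J)*J = -3*J²)
O(Q, h) = 27/4 + Q/4 + Q²/4 (O(Q, h) = (Q*Q + (Q - (-3)*3²))/4 = (Q² + (Q - (-3)*9))/4 = (Q² + (Q - 1*(-27)))/4 = (Q² + (Q + 27))/4 = (Q² + (27 + Q))/4 = (27 + Q + Q²)/4 = 27/4 + Q/4 + Q²/4)
(O(-4, 3 + 3)*(-1))*(-4 - 1*2) = ((27/4 + (¼)*(-4) + (¼)*(-4)²)*(-1))*(-4 - 1*2) = ((27/4 - 1 + (¼)*16)*(-1))*(-4 - 2) = ((27/4 - 1 + 4)*(-1))*(-6) = ((39/4)*(-1))*(-6) = -39/4*(-6) = 117/2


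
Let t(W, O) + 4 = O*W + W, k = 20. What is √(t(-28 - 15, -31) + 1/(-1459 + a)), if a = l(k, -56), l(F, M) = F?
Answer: 3*√295882863/1439 ≈ 35.861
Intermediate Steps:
a = 20
t(W, O) = -4 + W + O*W (t(W, O) = -4 + (O*W + W) = -4 + (W + O*W) = -4 + W + O*W)
√(t(-28 - 15, -31) + 1/(-1459 + a)) = √((-4 + (-28 - 15) - 31*(-28 - 15)) + 1/(-1459 + 20)) = √((-4 - 43 - 31*(-43)) + 1/(-1439)) = √((-4 - 43 + 1333) - 1/1439) = √(1286 - 1/1439) = √(1850553/1439) = 3*√295882863/1439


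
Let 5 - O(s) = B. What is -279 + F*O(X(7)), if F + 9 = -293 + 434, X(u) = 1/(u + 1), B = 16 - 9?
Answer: -543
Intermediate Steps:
B = 7
X(u) = 1/(1 + u)
O(s) = -2 (O(s) = 5 - 1*7 = 5 - 7 = -2)
F = 132 (F = -9 + (-293 + 434) = -9 + 141 = 132)
-279 + F*O(X(7)) = -279 + 132*(-2) = -279 - 264 = -543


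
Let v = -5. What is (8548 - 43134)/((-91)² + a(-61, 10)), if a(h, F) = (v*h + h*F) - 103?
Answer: -34586/7873 ≈ -4.3930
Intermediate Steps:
a(h, F) = -103 - 5*h + F*h (a(h, F) = (-5*h + h*F) - 103 = (-5*h + F*h) - 103 = -103 - 5*h + F*h)
(8548 - 43134)/((-91)² + a(-61, 10)) = (8548 - 43134)/((-91)² + (-103 - 5*(-61) + 10*(-61))) = -34586/(8281 + (-103 + 305 - 610)) = -34586/(8281 - 408) = -34586/7873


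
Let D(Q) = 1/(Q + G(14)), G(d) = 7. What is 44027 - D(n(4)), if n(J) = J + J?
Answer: 660404/15 ≈ 44027.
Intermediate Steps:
n(J) = 2*J
D(Q) = 1/(7 + Q) (D(Q) = 1/(Q + 7) = 1/(7 + Q))
44027 - D(n(4)) = 44027 - 1/(7 + 2*4) = 44027 - 1/(7 + 8) = 44027 - 1/15 = 660404/15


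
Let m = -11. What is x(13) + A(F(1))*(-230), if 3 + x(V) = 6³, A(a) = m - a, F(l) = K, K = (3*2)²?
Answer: 11023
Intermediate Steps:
K = 36 (K = 6² = 36)
F(l) = 36
A(a) = -11 - a
x(V) = 213 (x(V) = -3 + 6³ = -3 + 216 = 213)
x(13) + A(F(1))*(-230) = 213 + (-11 - 1*36)*(-230) = 213 + (-11 - 36)*(-230) = 213 - 47*(-230) = 213 + 10810 = 11023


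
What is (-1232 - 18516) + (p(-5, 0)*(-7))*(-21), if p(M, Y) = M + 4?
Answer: -19895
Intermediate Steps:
p(M, Y) = 4 + M
(-1232 - 18516) + (p(-5, 0)*(-7))*(-21) = (-1232 - 18516) + ((4 - 5)*(-7))*(-21) = -19748 - 1*(-7)*(-21) = -19748 + 7*(-21) = -19748 - 147 = -19895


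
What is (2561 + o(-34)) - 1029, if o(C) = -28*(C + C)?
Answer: 3436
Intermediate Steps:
o(C) = -56*C
(2561 + o(-34)) - 1029 = (2561 - 56*(-34)) - 1029 = (2561 + 1904) - 1029 = 4465 - 1029 = 3436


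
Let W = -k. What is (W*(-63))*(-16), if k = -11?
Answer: 11088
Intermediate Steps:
W = 11 (W = -1*(-11) = 11)
(W*(-63))*(-16) = (11*(-63))*(-16) = -693*(-16) = 11088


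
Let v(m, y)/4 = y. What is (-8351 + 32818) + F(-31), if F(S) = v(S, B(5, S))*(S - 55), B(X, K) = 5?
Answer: 22747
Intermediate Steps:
v(m, y) = 4*y
F(S) = -1100 + 20*S (F(S) = (4*5)*(S - 55) = 20*(-55 + S) = -1100 + 20*S)
(-8351 + 32818) + F(-31) = (-8351 + 32818) + (-1100 + 20*(-31)) = 24467 + (-1100 - 620) = 24467 - 1720 = 22747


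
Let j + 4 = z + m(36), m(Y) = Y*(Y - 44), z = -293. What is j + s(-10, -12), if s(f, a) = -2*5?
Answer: -595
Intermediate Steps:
s(f, a) = -10
m(Y) = Y*(-44 + Y)
j = -585 (j = -4 + (-293 + 36*(-44 + 36)) = -4 + (-293 + 36*(-8)) = -4 + (-293 - 288) = -4 - 581 = -585)
j + s(-10, -12) = -585 - 10 = -595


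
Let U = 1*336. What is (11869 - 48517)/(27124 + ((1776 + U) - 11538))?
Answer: -18324/8849 ≈ -2.0707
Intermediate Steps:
U = 336
(11869 - 48517)/(27124 + ((1776 + U) - 11538)) = (11869 - 48517)/(27124 + ((1776 + 336) - 11538)) = -36648/(27124 + (2112 - 11538)) = -36648/(27124 - 9426) = -36648/17698 = -36648*1/17698 = -18324/8849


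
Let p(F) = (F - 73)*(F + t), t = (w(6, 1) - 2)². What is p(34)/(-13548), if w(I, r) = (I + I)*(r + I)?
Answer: 43927/2258 ≈ 19.454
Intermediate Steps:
w(I, r) = 2*I*(I + r) (w(I, r) = (2*I)*(I + r) = 2*I*(I + r))
t = 6724 (t = (2*6*(6 + 1) - 2)² = (2*6*7 - 2)² = (84 - 2)² = 82² = 6724)
p(F) = (-73 + F)*(6724 + F) (p(F) = (F - 73)*(F + 6724) = (-73 + F)*(6724 + F))
p(34)/(-13548) = (-490852 + 34² + 6651*34)/(-13548) = (-490852 + 1156 + 226134)*(-1/13548) = -263562*(-1/13548) = 43927/2258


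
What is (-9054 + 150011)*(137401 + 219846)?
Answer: 50356465379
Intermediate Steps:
(-9054 + 150011)*(137401 + 219846) = 140957*357247 = 50356465379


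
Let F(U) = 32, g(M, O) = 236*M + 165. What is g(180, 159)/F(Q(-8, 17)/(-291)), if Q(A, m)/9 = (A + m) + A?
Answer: 42645/32 ≈ 1332.7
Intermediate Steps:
Q(A, m) = 9*m + 18*A (Q(A, m) = 9*((A + m) + A) = 9*(m + 2*A) = 9*m + 18*A)
g(M, O) = 165 + 236*M
g(180, 159)/F(Q(-8, 17)/(-291)) = (165 + 236*180)/32 = (165 + 42480)*(1/32) = 42645*(1/32) = 42645/32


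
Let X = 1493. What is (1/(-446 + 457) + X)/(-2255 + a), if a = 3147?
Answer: 4106/2453 ≈ 1.6739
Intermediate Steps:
(1/(-446 + 457) + X)/(-2255 + a) = (1/(-446 + 457) + 1493)/(-2255 + 3147) = (1/11 + 1493)/892 = (1/11 + 1493)*(1/892) = (16424/11)*(1/892) = 4106/2453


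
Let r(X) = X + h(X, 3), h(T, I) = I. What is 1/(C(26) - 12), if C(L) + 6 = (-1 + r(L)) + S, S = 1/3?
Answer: 3/31 ≈ 0.096774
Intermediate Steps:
S = 1/3 ≈ 0.33333
r(X) = 3 + X (r(X) = X + 3 = 3 + X)
C(L) = -11/3 + L (C(L) = -6 + ((-1 + (3 + L)) + 1/3) = -6 + ((2 + L) + 1/3) = -6 + (7/3 + L) = -11/3 + L)
1/(C(26) - 12) = 1/((-11/3 + 26) - 12) = 1/(67/3 - 12) = 1/(31/3) = 3/31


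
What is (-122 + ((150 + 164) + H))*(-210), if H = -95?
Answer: -20370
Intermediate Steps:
(-122 + ((150 + 164) + H))*(-210) = (-122 + ((150 + 164) - 95))*(-210) = (-122 + (314 - 95))*(-210) = (-122 + 219)*(-210) = 97*(-210) = -20370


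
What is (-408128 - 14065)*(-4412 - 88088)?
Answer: 39052852500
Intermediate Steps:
(-408128 - 14065)*(-4412 - 88088) = -422193*(-92500) = 39052852500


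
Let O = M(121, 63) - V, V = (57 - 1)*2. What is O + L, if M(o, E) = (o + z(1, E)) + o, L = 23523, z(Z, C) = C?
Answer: 23716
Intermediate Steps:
V = 112 (V = 56*2 = 112)
M(o, E) = E + 2*o (M(o, E) = (o + E) + o = (E + o) + o = E + 2*o)
O = 193 (O = (63 + 2*121) - 1*112 = (63 + 242) - 112 = 305 - 112 = 193)
O + L = 193 + 23523 = 23716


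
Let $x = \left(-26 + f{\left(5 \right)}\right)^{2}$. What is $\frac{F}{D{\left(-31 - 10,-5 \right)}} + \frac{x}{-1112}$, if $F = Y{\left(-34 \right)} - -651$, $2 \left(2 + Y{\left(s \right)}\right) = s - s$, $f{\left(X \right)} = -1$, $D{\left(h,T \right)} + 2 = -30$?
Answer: $- \frac{93127}{4448} \approx -20.937$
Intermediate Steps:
$D{\left(h,T \right)} = -32$ ($D{\left(h,T \right)} = -2 - 30 = -32$)
$x = 729$ ($x = \left(-26 - 1\right)^{2} = \left(-27\right)^{2} = 729$)
$Y{\left(s \right)} = -2$ ($Y{\left(s \right)} = -2 + \frac{s - s}{2} = -2 + \frac{1}{2} \cdot 0 = -2 + 0 = -2$)
$F = 649$ ($F = -2 - -651 = -2 + 651 = 649$)
$\frac{F}{D{\left(-31 - 10,-5 \right)}} + \frac{x}{-1112} = \frac{649}{-32} + \frac{729}{-1112} = 649 \left(- \frac{1}{32}\right) + 729 \left(- \frac{1}{1112}\right) = - \frac{649}{32} - \frac{729}{1112} = - \frac{93127}{4448}$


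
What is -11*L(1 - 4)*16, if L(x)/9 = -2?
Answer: 3168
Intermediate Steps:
L(x) = -18 (L(x) = 9*(-2) = -18)
-11*L(1 - 4)*16 = -11*(-18)*16 = 198*16 = 3168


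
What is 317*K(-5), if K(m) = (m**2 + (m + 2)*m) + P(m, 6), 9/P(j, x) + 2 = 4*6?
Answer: 281813/22 ≈ 12810.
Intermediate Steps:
P(j, x) = 9/22 (P(j, x) = 9/(-2 + 4*6) = 9/(-2 + 24) = 9/22)
K(m) = 9/22 + m**2 + m*(2 + m) (K(m) = (m**2 + (m + 2)*m) + 9/22 = (m**2 + (2 + m)*m) + 9/22 = (m**2 + m*(2 + m)) + 9/22 = 9/22 + m**2 + m*(2 + m))
317*K(-5) = 317*(9/22 + 2*(-5) + 2*(-5)**2) = 317*(9/22 - 10 + 2*25) = 317*(9/22 - 10 + 50) = 317*(889/22) = 281813/22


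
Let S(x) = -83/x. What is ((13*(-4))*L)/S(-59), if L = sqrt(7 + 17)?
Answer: -6136*sqrt(6)/83 ≈ -181.09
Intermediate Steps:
L = 2*sqrt(6) (L = sqrt(24) = 2*sqrt(6) ≈ 4.8990)
((13*(-4))*L)/S(-59) = ((13*(-4))*(2*sqrt(6)))/((-83/(-59))) = (-104*sqrt(6))/((-83*(-1/59))) = (-104*sqrt(6))/(83/59) = -104*sqrt(6)*(59/83) = -6136*sqrt(6)/83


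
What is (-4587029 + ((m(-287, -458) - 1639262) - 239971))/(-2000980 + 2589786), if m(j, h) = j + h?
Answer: -6467007/588806 ≈ -10.983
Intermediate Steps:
m(j, h) = h + j
(-4587029 + ((m(-287, -458) - 1639262) - 239971))/(-2000980 + 2589786) = (-4587029 + (((-458 - 287) - 1639262) - 239971))/(-2000980 + 2589786) = (-4587029 + ((-745 - 1639262) - 239971))/588806 = (-4587029 + (-1640007 - 239971))*(1/588806) = (-4587029 - 1879978)*(1/588806) = -6467007*1/588806 = -6467007/588806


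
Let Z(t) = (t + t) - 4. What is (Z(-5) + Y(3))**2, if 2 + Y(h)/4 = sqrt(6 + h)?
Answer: 100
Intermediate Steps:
Y(h) = -8 + 4*sqrt(6 + h)
Z(t) = -4 + 2*t (Z(t) = 2*t - 4 = -4 + 2*t)
(Z(-5) + Y(3))**2 = ((-4 + 2*(-5)) + (-8 + 4*sqrt(6 + 3)))**2 = ((-4 - 10) + (-8 + 4*sqrt(9)))**2 = (-14 + (-8 + 4*3))**2 = (-14 + (-8 + 12))**2 = (-14 + 4)**2 = (-10)**2 = 100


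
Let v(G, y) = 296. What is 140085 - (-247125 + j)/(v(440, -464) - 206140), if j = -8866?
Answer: 28835400749/205844 ≈ 1.4008e+5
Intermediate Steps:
140085 - (-247125 + j)/(v(440, -464) - 206140) = 140085 - (-247125 - 8866)/(296 - 206140) = 140085 - (-255991)/(-205844) = 140085 - (-255991)*(-1)/205844 = 140085 - 1*255991/205844 = 140085 - 255991/205844 = 28835400749/205844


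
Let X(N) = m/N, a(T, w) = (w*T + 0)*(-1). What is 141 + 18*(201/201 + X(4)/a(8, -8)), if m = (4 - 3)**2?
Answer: 20361/128 ≈ 159.07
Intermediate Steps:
a(T, w) = -T*w (a(T, w) = (T*w + 0)*(-1) = (T*w)*(-1) = -T*w)
m = 1 (m = 1**2 = 1)
X(N) = 1/N
141 + 18*(201/201 + X(4)/a(8, -8)) = 141 + 18*(201/201 + 1/(4*((-1*8*(-8))))) = 141 + 18*(201*(1/201) + (1/4)/64) = 141 + 18*(1 + (1/4)*(1/64)) = 141 + 18*(1 + 1/256) = 141 + 18*(257/256) = 141 + 2313/128 = 20361/128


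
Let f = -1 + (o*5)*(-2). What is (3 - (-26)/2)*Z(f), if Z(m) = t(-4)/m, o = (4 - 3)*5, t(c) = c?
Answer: 64/51 ≈ 1.2549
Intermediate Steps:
o = 5 (o = 1*5 = 5)
f = -51 (f = -1 + (5*5)*(-2) = -1 + 25*(-2) = -1 - 50 = -51)
Z(m) = -4/m
(3 - (-26)/2)*Z(f) = (3 - (-26)/2)*(-4/(-51)) = (3 - (-26)/2)*(-4*(-1/51)) = (3 - 1*(-13))*(4/51) = (3 + 13)*(4/51) = 16*(4/51) = 64/51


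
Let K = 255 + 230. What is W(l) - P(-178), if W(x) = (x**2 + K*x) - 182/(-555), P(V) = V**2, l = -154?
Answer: -45875008/555 ≈ -82658.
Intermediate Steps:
K = 485
W(x) = 182/555 + x**2 + 485*x (W(x) = (x**2 + 485*x) - 182/(-555) = (x**2 + 485*x) - 182*(-1/555) = (x**2 + 485*x) + 182/555 = 182/555 + x**2 + 485*x)
W(l) - P(-178) = (182/555 + (-154)**2 + 485*(-154)) - 1*(-178)**2 = (182/555 + 23716 - 74690) - 1*31684 = -28290388/555 - 31684 = -45875008/555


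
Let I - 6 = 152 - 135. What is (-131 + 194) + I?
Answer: 86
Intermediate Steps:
I = 23 (I = 6 + (152 - 135) = 6 + 17 = 23)
(-131 + 194) + I = (-131 + 194) + 23 = 63 + 23 = 86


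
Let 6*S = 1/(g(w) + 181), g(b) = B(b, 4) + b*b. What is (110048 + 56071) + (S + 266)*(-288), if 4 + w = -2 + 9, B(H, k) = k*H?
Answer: 9040587/101 ≈ 89511.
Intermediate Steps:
B(H, k) = H*k
w = 3 (w = -4 + (-2 + 9) = -4 + 7 = 3)
g(b) = b**2 + 4*b (g(b) = b*4 + b*b = 4*b + b**2 = b**2 + 4*b)
S = 1/1212 (S = 1/(6*(3*(4 + 3) + 181)) = 1/(6*(3*7 + 181)) = 1/(6*(21 + 181)) = (1/6)/202 = (1/6)*(1/202) = 1/1212 ≈ 0.00082508)
(110048 + 56071) + (S + 266)*(-288) = (110048 + 56071) + (1/1212 + 266)*(-288) = 166119 + (322393/1212)*(-288) = 166119 - 7737432/101 = 9040587/101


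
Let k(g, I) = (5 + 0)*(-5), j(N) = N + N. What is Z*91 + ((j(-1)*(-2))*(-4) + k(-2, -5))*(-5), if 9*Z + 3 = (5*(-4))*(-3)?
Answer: 2344/3 ≈ 781.33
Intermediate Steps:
j(N) = 2*N
Z = 19/3 (Z = -⅓ + ((5*(-4))*(-3))/9 = -⅓ + (-20*(-3))/9 = -⅓ + (⅑)*60 = -⅓ + 20/3 = 19/3 ≈ 6.3333)
k(g, I) = -25 (k(g, I) = 5*(-5) = -25)
Z*91 + ((j(-1)*(-2))*(-4) + k(-2, -5))*(-5) = (19/3)*91 + (((2*(-1))*(-2))*(-4) - 25)*(-5) = 1729/3 + (-2*(-2)*(-4) - 25)*(-5) = 1729/3 + (4*(-4) - 25)*(-5) = 1729/3 + (-16 - 25)*(-5) = 1729/3 - 41*(-5) = 1729/3 + 205 = 2344/3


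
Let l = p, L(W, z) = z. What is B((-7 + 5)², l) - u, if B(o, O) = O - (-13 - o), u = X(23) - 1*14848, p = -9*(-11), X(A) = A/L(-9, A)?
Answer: 14963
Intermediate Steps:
X(A) = 1 (X(A) = A/A = 1)
p = 99
u = -14847 (u = 1 - 1*14848 = 1 - 14848 = -14847)
l = 99
B(o, O) = 13 + O + o (B(o, O) = O + (13 + o) = 13 + O + o)
B((-7 + 5)², l) - u = (13 + 99 + (-7 + 5)²) - 1*(-14847) = (13 + 99 + (-2)²) + 14847 = (13 + 99 + 4) + 14847 = 116 + 14847 = 14963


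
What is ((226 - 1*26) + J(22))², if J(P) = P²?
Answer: 467856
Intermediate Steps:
((226 - 1*26) + J(22))² = ((226 - 1*26) + 22²)² = ((226 - 26) + 484)² = (200 + 484)² = 684² = 467856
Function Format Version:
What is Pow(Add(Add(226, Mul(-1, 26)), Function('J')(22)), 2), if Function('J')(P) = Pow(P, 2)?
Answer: 467856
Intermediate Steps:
Pow(Add(Add(226, Mul(-1, 26)), Function('J')(22)), 2) = Pow(Add(Add(226, Mul(-1, 26)), Pow(22, 2)), 2) = Pow(Add(Add(226, -26), 484), 2) = Pow(Add(200, 484), 2) = Pow(684, 2) = 467856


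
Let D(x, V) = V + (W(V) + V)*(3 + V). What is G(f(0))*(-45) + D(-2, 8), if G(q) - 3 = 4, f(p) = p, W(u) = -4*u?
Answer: -571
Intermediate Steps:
G(q) = 7 (G(q) = 3 + 4 = 7)
D(x, V) = V - 3*V*(3 + V) (D(x, V) = V + (-4*V + V)*(3 + V) = V + (-3*V)*(3 + V) = V - 3*V*(3 + V))
G(f(0))*(-45) + D(-2, 8) = 7*(-45) + 8*(-8 - 3*8) = -315 + 8*(-8 - 24) = -315 + 8*(-32) = -315 - 256 = -571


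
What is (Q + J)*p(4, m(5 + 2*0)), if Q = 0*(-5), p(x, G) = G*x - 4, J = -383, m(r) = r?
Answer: -6128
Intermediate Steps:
p(x, G) = -4 + G*x
Q = 0
(Q + J)*p(4, m(5 + 2*0)) = (0 - 383)*(-4 + (5 + 2*0)*4) = -383*(-4 + (5 + 0)*4) = -383*(-4 + 5*4) = -383*(-4 + 20) = -383*16 = -6128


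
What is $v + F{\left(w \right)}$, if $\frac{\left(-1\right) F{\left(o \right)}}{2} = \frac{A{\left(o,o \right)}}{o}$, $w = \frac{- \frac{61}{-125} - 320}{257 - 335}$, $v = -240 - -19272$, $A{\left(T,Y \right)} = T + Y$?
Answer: $19028$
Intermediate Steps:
$v = 19032$ ($v = -240 + 19272 = 19032$)
$w = \frac{13313}{3250}$ ($w = \frac{\left(-61\right) \left(- \frac{1}{125}\right) - 320}{-78} = \left(\frac{61}{125} - 320\right) \left(- \frac{1}{78}\right) = \left(- \frac{39939}{125}\right) \left(- \frac{1}{78}\right) = \frac{13313}{3250} \approx 4.0963$)
$F{\left(o \right)} = -4$ ($F{\left(o \right)} = - 2 \frac{o + o}{o} = - 2 \frac{2 o}{o} = \left(-2\right) 2 = -4$)
$v + F{\left(w \right)} = 19032 - 4 = 19028$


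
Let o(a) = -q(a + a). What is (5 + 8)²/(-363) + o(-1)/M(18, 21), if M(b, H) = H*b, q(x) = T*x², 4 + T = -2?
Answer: -3065/7623 ≈ -0.40207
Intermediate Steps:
T = -6 (T = -4 - 2 = -6)
q(x) = -6*x²
o(a) = 24*a² (o(a) = -(-6)*(a + a)² = -(-6)*(2*a)² = -(-6)*4*a² = -(-24)*a² = 24*a²)
(5 + 8)²/(-363) + o(-1)/M(18, 21) = (5 + 8)²/(-363) + (24*(-1)²)/((21*18)) = 13²*(-1/363) + (24*1)/378 = 169*(-1/363) + 24*(1/378) = -169/363 + 4/63 = -3065/7623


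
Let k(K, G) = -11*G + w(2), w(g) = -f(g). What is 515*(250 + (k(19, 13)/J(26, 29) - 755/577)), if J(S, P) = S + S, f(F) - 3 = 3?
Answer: 3798520005/30004 ≈ 1.2660e+5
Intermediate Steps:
f(F) = 6 (f(F) = 3 + 3 = 6)
w(g) = -6 (w(g) = -1*6 = -6)
J(S, P) = 2*S
k(K, G) = -6 - 11*G (k(K, G) = -11*G - 6 = -6 - 11*G)
515*(250 + (k(19, 13)/J(26, 29) - 755/577)) = 515*(250 + ((-6 - 11*13)/((2*26)) - 755/577)) = 515*(250 + ((-6 - 143)/52 - 755*1/577)) = 515*(250 + (-149*1/52 - 755/577)) = 515*(250 + (-149/52 - 755/577)) = 515*(250 - 125233/30004) = 515*(7375767/30004) = 3798520005/30004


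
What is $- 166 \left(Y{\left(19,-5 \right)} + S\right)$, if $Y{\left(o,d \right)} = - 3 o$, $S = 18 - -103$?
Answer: $-10624$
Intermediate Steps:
$S = 121$ ($S = 18 + 103 = 121$)
$- 166 \left(Y{\left(19,-5 \right)} + S\right) = - 166 \left(\left(-3\right) 19 + 121\right) = - 166 \left(-57 + 121\right) = \left(-166\right) 64 = -10624$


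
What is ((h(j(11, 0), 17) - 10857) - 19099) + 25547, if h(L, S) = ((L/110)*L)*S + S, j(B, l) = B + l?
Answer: -43733/10 ≈ -4373.3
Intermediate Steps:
h(L, S) = S + S*L²/110 (h(L, S) = ((L*(1/110))*L)*S + S = ((L/110)*L)*S + S = (L²/110)*S + S = S*L²/110 + S = S + S*L²/110)
((h(j(11, 0), 17) - 10857) - 19099) + 25547 = (((1/110)*17*(110 + (11 + 0)²) - 10857) - 19099) + 25547 = (((1/110)*17*(110 + 11²) - 10857) - 19099) + 25547 = (((1/110)*17*(110 + 121) - 10857) - 19099) + 25547 = (((1/110)*17*231 - 10857) - 19099) + 25547 = ((357/10 - 10857) - 19099) + 25547 = (-108213/10 - 19099) + 25547 = -299203/10 + 25547 = -43733/10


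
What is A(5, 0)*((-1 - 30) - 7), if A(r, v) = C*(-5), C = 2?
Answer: 380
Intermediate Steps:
A(r, v) = -10 (A(r, v) = 2*(-5) = -10)
A(5, 0)*((-1 - 30) - 7) = -10*((-1 - 30) - 7) = -10*(-31 - 7) = -10*(-38) = 380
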